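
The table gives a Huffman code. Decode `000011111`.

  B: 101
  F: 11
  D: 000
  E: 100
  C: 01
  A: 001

Read left to right; each codeword is recognised as soon as it completes (prefix code):
  000→D | 01→C | 11→F | 11→F
Decoded message: DCFF

DCFF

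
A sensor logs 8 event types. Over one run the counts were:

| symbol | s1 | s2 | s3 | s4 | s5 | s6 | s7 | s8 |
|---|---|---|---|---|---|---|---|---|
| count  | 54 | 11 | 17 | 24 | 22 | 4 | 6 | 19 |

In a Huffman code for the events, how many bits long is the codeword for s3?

3

Repeatedly merge the two smallest:
combine s6(4), s7(6) → 10
combine 10, s2(11) → 21
combine s3(17), s8(19) → 36
combine 21, s5(22) → 43
combine s4(24), 36 → 60
combine 43, s1(54) → 97
combine 60, 97 → 157
s3's leaf is at depth 3, giving a 3-bit codeword.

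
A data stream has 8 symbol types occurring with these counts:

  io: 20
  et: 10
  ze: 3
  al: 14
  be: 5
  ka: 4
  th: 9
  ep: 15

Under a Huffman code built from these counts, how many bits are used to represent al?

Huffman merges, smallest pair first:
ze(3) + ka(4) → 7
be(5) + 7 → 12
th(9) + et(10) → 19
12 + al(14) → 26
ep(15) + 19 → 34
io(20) + 26 → 46
34 + 46 → 80
The subtree containing al is merged 3 times, so code length = 3.

3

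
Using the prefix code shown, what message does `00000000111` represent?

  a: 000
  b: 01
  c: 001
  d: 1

Read left to right; each codeword is recognised as soon as it completes (prefix code):
  000→a | 000→a | 001→c | 1→d | 1→d
Decoded message: aacdd

aacdd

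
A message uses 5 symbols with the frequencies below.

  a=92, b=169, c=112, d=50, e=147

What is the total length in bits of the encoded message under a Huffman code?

1282

Merge the two smallest weights repeatedly:
d(50) + a(92) → 142
c(112) + 142 → 254
e(147) + b(169) → 316
254 + 316 → 570
The encoded length is the sum of every internal node's weight: 142 + 254 + 316 + 570 = 1282 bits.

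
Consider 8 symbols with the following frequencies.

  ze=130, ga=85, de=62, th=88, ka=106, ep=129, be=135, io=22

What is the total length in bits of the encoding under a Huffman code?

Greedily combine the two least-frequent nodes:
io(22) + de(62) → 84
84 + ga(85) → 169
th(88) + ka(106) → 194
ep(129) + ze(130) → 259
be(135) + 169 → 304
194 + 259 → 453
304 + 453 → 757
Total encoded bits = sum of merged weights = 84 + 169 + 194 + 259 + 304 + 453 + 757 = 2220.

2220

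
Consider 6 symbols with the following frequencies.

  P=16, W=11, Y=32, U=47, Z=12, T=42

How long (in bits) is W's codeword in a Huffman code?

4

Huffman merges, smallest pair first:
W(11) + Z(12) → 23
P(16) + 23 → 39
Y(32) + 39 → 71
T(42) + U(47) → 89
71 + 89 → 160
The subtree containing W is merged 4 times, so code length = 4.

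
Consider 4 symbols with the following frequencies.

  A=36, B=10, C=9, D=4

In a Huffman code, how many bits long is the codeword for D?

Huffman merges, smallest pair first:
D(4) + C(9) → 13
B(10) + 13 → 23
23 + A(36) → 59
D's leaf is at depth 3, giving a 3-bit codeword.

3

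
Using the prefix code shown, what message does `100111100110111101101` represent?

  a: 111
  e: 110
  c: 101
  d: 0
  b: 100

Read left to right; each codeword is recognised as soon as it completes (prefix code):
  100→b | 111→a | 100→b | 110→e | 111→a | 101→c | 101→c
Decoded message: babeacc

babeacc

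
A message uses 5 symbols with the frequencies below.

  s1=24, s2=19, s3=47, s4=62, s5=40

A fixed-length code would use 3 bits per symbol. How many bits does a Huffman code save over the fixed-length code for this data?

Fixed-length: 3 bits × 192 symbols = 576 bits.
Huffman merges:
combine s2(19), s1(24) → 43
combine s5(40), 43 → 83
combine s3(47), s4(62) → 109
combine 83, 109 → 192
Huffman total = 43 + 83 + 109 + 192 = 427 bits.
Saving = 576 − 427 = 149 bits.

149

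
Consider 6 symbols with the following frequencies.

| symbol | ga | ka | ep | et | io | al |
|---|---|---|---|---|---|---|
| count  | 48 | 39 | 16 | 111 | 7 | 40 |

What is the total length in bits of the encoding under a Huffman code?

Merge the two smallest weights repeatedly:
io(7) + ep(16) → 23
23 + ka(39) → 62
al(40) + ga(48) → 88
62 + 88 → 150
et(111) + 150 → 261
The encoded length is the sum of every internal node's weight: 23 + 62 + 88 + 150 + 261 = 584 bits.

584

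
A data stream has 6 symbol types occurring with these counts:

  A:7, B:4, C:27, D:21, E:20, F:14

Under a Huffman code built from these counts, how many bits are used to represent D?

Huffman merges, smallest pair first:
merge B(4) and A(7): 11
merge 11 and F(14): 25
merge E(20) and D(21): 41
merge 25 and C(27): 52
merge 41 and 52: 93
D sits 2 levels below the root, so its codeword is 2 bits.

2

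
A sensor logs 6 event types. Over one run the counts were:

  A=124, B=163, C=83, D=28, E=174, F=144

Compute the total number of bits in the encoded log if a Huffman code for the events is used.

Merge the two smallest weights repeatedly:
D(28) + C(83) → 111
111 + A(124) → 235
F(144) + B(163) → 307
E(174) + 235 → 409
307 + 409 → 716
Each symbol's bit-cost is frequency × depth; summing gives 1778 bits (equivalently 111 + 235 + 307 + 409 + 716).

1778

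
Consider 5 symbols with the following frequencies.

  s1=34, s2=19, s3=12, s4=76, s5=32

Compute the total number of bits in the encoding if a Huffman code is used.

364

Merge the two smallest weights repeatedly:
s3(12) + s2(19) → 31
31 + s5(32) → 63
s1(34) + 63 → 97
s4(76) + 97 → 173
Total encoded bits = sum of merged weights = 31 + 63 + 97 + 173 = 364.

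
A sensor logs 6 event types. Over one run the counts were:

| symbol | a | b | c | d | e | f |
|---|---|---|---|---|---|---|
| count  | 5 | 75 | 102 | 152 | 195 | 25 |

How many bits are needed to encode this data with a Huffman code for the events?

1243

Build the Huffman tree bottom-up:
a(5) + f(25) → 30
30 + b(75) → 105
c(102) + 105 → 207
d(152) + e(195) → 347
207 + 347 → 554
The encoded length is the sum of every internal node's weight: 30 + 105 + 207 + 347 + 554 = 1243 bits.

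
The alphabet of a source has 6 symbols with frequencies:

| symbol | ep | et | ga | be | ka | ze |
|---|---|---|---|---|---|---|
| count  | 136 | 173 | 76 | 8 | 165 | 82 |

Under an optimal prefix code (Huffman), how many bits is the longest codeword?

Merge the two lowest-weight nodes at each step:
be(8) + ga(76) → 84
ze(82) + 84 → 166
ep(136) + ka(165) → 301
166 + et(173) → 339
301 + 339 → 640
The first pair merged (be, ga) ends up deepest, at depth 4.

4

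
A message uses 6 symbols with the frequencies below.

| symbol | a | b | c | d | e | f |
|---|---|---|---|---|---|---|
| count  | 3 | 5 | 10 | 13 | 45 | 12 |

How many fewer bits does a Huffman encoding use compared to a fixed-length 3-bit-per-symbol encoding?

Fixed-length: 3 bits × 88 symbols = 264 bits.
Huffman merges:
combine a(3), b(5) → 8
combine 8, c(10) → 18
combine f(12), d(13) → 25
combine 18, 25 → 43
combine 43, e(45) → 88
Huffman total = 8 + 18 + 25 + 43 + 88 = 182 bits.
Saving = 264 − 182 = 82 bits.

82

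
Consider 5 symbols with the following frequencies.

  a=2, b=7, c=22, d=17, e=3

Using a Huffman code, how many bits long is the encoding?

Build the Huffman tree bottom-up:
a(2) + e(3) → 5
5 + b(7) → 12
12 + d(17) → 29
c(22) + 29 → 51
The encoded length is the sum of every internal node's weight: 5 + 12 + 29 + 51 = 97 bits.

97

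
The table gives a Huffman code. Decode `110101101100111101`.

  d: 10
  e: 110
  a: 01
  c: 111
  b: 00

Read left to right; each codeword is recognised as soon as it completes (prefix code):
  110→e | 10→d | 110→e | 110→e | 01→a | 111→c | 01→a
Decoded message: edeeaca

edeeaca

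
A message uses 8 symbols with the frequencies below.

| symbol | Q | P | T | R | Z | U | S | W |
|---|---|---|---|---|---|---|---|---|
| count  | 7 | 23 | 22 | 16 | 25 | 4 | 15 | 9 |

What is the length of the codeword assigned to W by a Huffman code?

Repeatedly merge the two smallest:
combine U(4), Q(7) → 11
combine W(9), 11 → 20
combine S(15), R(16) → 31
combine 20, T(22) → 42
combine P(23), Z(25) → 48
combine 31, 42 → 73
combine 48, 73 → 121
W sits 4 levels below the root, so its codeword is 4 bits.

4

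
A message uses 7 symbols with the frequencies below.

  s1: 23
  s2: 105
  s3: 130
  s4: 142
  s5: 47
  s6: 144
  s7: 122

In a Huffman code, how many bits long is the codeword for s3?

Build the tree from the bottom:
combine s1(23), s5(47) → 70
combine 70, s2(105) → 175
combine s7(122), s3(130) → 252
combine s4(142), s6(144) → 286
combine 175, 252 → 427
combine 286, 427 → 713
s3 sits 3 levels below the root, so its codeword is 3 bits.

3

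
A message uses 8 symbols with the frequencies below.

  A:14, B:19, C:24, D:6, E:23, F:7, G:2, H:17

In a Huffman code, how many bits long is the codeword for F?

4

Huffman merges, smallest pair first:
combine G(2), D(6) → 8
combine F(7), 8 → 15
combine A(14), 15 → 29
combine H(17), B(19) → 36
combine E(23), C(24) → 47
combine 29, 36 → 65
combine 47, 65 → 112
F's leaf is at depth 4, giving a 4-bit codeword.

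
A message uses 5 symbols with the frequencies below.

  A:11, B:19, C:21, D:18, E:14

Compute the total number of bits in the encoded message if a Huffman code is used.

191

Greedily combine the two least-frequent nodes:
A(11) + E(14) → 25
D(18) + B(19) → 37
C(21) + 25 → 46
37 + 46 → 83
Total encoded bits = sum of merged weights = 25 + 37 + 46 + 83 = 191.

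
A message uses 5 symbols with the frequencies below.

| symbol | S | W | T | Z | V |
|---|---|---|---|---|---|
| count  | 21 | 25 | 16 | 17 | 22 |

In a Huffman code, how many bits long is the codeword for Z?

Build the tree from the bottom:
combine T(16), Z(17) → 33
combine S(21), V(22) → 43
combine W(25), 33 → 58
combine 43, 58 → 101
Z sits 3 levels below the root, so its codeword is 3 bits.

3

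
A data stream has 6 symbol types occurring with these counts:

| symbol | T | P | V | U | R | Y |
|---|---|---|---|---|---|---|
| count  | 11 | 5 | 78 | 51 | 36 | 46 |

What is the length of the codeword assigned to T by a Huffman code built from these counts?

Build the tree from the bottom:
P(5) + T(11) → 16
16 + R(36) → 52
Y(46) + U(51) → 97
52 + V(78) → 130
97 + 130 → 227
T's leaf is at depth 4, giving a 4-bit codeword.

4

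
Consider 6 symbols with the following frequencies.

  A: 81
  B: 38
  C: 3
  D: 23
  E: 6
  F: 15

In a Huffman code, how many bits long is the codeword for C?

Build the tree from the bottom:
C(3) + E(6) → 9
9 + F(15) → 24
D(23) + 24 → 47
B(38) + 47 → 85
A(81) + 85 → 166
The subtree containing C is merged 5 times, so code length = 5.

5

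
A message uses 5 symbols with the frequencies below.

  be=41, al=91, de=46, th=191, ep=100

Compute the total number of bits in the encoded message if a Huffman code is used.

Merge the two smallest weights repeatedly:
combine be(41), de(46) → 87
combine 87, al(91) → 178
combine ep(100), 178 → 278
combine th(191), 278 → 469
The encoded length is the sum of every internal node's weight: 87 + 178 + 278 + 469 = 1012 bits.

1012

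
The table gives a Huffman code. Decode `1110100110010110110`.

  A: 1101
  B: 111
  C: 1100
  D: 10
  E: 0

Read left to right; each codeword is recognised as soon as it completes (prefix code):
  111→B | 0→E | 10→D | 0→E | 1100→C | 10→D | 1101→A | 10→D
Decoded message: BEDECDAD

BEDECDAD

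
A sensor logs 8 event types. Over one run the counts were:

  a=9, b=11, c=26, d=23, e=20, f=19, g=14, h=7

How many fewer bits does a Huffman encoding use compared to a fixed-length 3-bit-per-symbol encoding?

Fixed-length: 3 bits × 129 symbols = 387 bits.
Huffman merges:
combine h(7), a(9) → 16
combine b(11), g(14) → 25
combine 16, f(19) → 35
combine e(20), d(23) → 43
combine 25, c(26) → 51
combine 35, 43 → 78
combine 51, 78 → 129
Huffman total = 16 + 25 + 35 + 43 + 51 + 78 + 129 = 377 bits.
Saving = 387 − 377 = 10 bits.

10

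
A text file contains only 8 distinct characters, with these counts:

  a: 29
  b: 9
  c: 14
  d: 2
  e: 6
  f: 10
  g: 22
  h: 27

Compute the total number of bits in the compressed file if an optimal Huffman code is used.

326

Merge the two smallest weights repeatedly:
merge d(2) and e(6): 8
merge 8 and b(9): 17
merge f(10) and c(14): 24
merge 17 and g(22): 39
merge 24 and h(27): 51
merge a(29) and 39: 68
merge 51 and 68: 119
The encoded length is the sum of every internal node's weight: 8 + 17 + 24 + 39 + 51 + 68 + 119 = 326 bits.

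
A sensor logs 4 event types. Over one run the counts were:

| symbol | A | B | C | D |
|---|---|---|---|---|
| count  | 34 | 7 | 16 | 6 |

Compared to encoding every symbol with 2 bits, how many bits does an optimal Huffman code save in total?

Fixed-length: 2 bits × 63 symbols = 126 bits.
Huffman merges:
D(6) + B(7) → 13
13 + C(16) → 29
29 + A(34) → 63
Huffman total = 13 + 29 + 63 = 105 bits.
Saving = 126 − 105 = 21 bits.

21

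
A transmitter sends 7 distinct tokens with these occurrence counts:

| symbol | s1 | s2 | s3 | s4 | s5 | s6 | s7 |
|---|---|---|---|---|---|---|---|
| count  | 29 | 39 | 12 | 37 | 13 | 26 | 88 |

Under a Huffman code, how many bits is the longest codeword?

4

Merge the two lowest-weight nodes at each step:
merge s3(12) and s5(13): 25
merge 25 and s6(26): 51
merge s1(29) and s4(37): 66
merge s2(39) and 51: 90
merge 66 and s7(88): 154
merge 90 and 154: 244
Maximum depth reached is 4.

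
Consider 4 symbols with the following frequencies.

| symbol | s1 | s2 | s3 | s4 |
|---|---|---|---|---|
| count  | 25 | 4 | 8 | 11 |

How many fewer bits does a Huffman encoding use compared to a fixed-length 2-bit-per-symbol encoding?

13

Fixed-length: 2 bits × 48 symbols = 96 bits.
Huffman merges:
s2(4) + s3(8) → 12
s4(11) + 12 → 23
23 + s1(25) → 48
Huffman total = 12 + 23 + 48 = 83 bits.
Saving = 96 − 83 = 13 bits.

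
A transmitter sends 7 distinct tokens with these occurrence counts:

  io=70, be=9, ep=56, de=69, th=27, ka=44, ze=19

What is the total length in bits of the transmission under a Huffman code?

Greedily combine the two least-frequent nodes:
combine be(9), ze(19) → 28
combine th(27), 28 → 55
combine ka(44), 55 → 99
combine ep(56), de(69) → 125
combine io(70), 99 → 169
combine 125, 169 → 294
The encoded length is the sum of every internal node's weight: 28 + 55 + 99 + 125 + 169 + 294 = 770 bits.

770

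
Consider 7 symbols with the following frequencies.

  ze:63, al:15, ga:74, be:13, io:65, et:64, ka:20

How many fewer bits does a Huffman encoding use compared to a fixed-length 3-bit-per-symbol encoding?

Fixed-length: 3 bits × 314 symbols = 942 bits.
Huffman merges:
combine be(13), al(15) → 28
combine ka(20), 28 → 48
combine 48, ze(63) → 111
combine et(64), io(65) → 129
combine ga(74), 111 → 185
combine 129, 185 → 314
Huffman total = 28 + 48 + 111 + 129 + 185 + 314 = 815 bits.
Saving = 942 − 815 = 127 bits.

127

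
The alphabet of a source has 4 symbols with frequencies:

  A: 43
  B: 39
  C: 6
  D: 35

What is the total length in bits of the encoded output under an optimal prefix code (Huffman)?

244

Merge the two smallest weights repeatedly:
merge C(6) and D(35): 41
merge B(39) and 41: 80
merge A(43) and 80: 123
Total encoded bits = sum of merged weights = 41 + 80 + 123 = 244.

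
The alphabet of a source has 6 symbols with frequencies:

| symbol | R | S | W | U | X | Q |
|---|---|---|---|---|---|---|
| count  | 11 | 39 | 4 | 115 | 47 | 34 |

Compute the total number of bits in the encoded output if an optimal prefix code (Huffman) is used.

535

Greedily combine the two least-frequent nodes:
W(4) + R(11) → 15
15 + Q(34) → 49
S(39) + X(47) → 86
49 + 86 → 135
U(115) + 135 → 250
The encoded length is the sum of every internal node's weight: 15 + 49 + 86 + 135 + 250 = 535 bits.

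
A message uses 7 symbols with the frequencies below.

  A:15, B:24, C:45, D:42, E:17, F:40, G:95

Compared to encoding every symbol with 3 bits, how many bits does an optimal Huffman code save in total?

108

Fixed-length: 3 bits × 278 symbols = 834 bits.
Huffman merges:
combine A(15), E(17) → 32
combine B(24), 32 → 56
combine F(40), D(42) → 82
combine C(45), 56 → 101
combine 82, G(95) → 177
combine 101, 177 → 278
Huffman total = 32 + 56 + 82 + 101 + 177 + 278 = 726 bits.
Saving = 834 − 726 = 108 bits.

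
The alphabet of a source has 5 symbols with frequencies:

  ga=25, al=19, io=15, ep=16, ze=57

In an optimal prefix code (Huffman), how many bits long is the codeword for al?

Huffman merges, smallest pair first:
io(15) + ep(16) → 31
al(19) + ga(25) → 44
31 + 44 → 75
ze(57) + 75 → 132
al sits 3 levels below the root, so its codeword is 3 bits.

3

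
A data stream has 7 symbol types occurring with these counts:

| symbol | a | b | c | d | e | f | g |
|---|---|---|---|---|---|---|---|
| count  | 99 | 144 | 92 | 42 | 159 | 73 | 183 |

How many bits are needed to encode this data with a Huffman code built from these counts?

Build the Huffman tree bottom-up:
combine d(42), f(73) → 115
combine c(92), a(99) → 191
combine 115, b(144) → 259
combine e(159), g(183) → 342
combine 191, 259 → 450
combine 342, 450 → 792
Each symbol's bit-cost is frequency × depth; summing gives 2149 bits (equivalently 115 + 191 + 259 + 342 + 450 + 792).

2149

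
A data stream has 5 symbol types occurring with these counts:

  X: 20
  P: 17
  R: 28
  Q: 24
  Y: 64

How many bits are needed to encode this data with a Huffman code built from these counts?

331

Merge the two smallest weights repeatedly:
merge P(17) and X(20): 37
merge Q(24) and R(28): 52
merge 37 and 52: 89
merge Y(64) and 89: 153
Total encoded bits = sum of merged weights = 37 + 52 + 89 + 153 = 331.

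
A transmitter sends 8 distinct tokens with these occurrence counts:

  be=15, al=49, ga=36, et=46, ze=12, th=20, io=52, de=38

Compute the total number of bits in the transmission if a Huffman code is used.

777

Greedily combine the two least-frequent nodes:
ze(12) + be(15) → 27
th(20) + 27 → 47
ga(36) + de(38) → 74
et(46) + 47 → 93
al(49) + io(52) → 101
74 + 93 → 167
101 + 167 → 268
The encoded length is the sum of every internal node's weight: 27 + 47 + 74 + 93 + 101 + 167 + 268 = 777 bits.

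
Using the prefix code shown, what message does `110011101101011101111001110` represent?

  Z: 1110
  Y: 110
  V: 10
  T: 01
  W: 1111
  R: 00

Read left to right; each codeword is recognised as soon as it completes (prefix code):
  110→Y | 01→T | 110→Y | 110→Y | 10→V | 1110→Z | 1111→W | 00→R | 1110→Z
Decoded message: YTYYVZWRZ

YTYYVZWRZ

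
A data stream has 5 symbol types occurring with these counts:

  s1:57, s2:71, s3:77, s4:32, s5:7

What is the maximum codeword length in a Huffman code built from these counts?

3

Merge the two lowest-weight nodes at each step:
merge s5(7) and s4(32): 39
merge 39 and s1(57): 96
merge s2(71) and s3(77): 148
merge 96 and 148: 244
The rarest symbols sit at the bottom; the longest codeword is 3 bits.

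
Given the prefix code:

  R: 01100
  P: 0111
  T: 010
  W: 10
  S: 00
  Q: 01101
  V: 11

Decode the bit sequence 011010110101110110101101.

Read left to right; each codeword is recognised as soon as it completes (prefix code):
  01101→Q | 01101→Q | 0111→P | 01101→Q | 01101→Q
Decoded message: QQPQQ

QQPQQ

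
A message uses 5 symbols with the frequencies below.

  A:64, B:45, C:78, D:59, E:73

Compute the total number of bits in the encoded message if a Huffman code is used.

Greedily combine the two least-frequent nodes:
merge B(45) and D(59): 104
merge A(64) and E(73): 137
merge C(78) and 104: 182
merge 137 and 182: 319
Each symbol's bit-cost is frequency × depth; summing gives 742 bits (equivalently 104 + 137 + 182 + 319).

742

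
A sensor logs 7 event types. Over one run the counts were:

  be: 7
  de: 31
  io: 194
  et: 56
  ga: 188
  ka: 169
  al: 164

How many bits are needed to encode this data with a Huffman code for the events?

2008

Merge the two smallest weights repeatedly:
be(7) + de(31) → 38
38 + et(56) → 94
94 + al(164) → 258
ka(169) + ga(188) → 357
io(194) + 258 → 452
357 + 452 → 809
Each symbol's bit-cost is frequency × depth; summing gives 2008 bits (equivalently 38 + 94 + 258 + 357 + 452 + 809).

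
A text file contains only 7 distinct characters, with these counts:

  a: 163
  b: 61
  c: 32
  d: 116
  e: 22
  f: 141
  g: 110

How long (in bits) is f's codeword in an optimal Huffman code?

2

Repeatedly merge the two smallest:
e(22) + c(32) → 54
54 + b(61) → 115
g(110) + 115 → 225
d(116) + f(141) → 257
a(163) + 225 → 388
257 + 388 → 645
f's leaf is at depth 2, giving a 2-bit codeword.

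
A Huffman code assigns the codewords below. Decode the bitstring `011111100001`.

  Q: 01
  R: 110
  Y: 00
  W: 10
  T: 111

Read left to right; each codeword is recognised as soon as it completes (prefix code):
  01→Q | 111→T | 110→R | 00→Y | 01→Q
Decoded message: QTRYQ

QTRYQ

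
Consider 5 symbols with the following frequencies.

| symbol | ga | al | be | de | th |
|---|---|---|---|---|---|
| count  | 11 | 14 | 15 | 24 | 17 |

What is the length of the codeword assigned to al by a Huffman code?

Repeatedly merge the two smallest:
combine ga(11), al(14) → 25
combine be(15), th(17) → 32
combine de(24), 25 → 49
combine 32, 49 → 81
al's leaf is at depth 3, giving a 3-bit codeword.

3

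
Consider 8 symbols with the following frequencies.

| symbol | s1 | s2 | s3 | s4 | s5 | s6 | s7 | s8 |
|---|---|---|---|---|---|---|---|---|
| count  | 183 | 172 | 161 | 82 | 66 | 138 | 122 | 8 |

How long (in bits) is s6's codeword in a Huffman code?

3

Build the tree from the bottom:
combine s8(8), s5(66) → 74
combine 74, s4(82) → 156
combine s7(122), s6(138) → 260
combine 156, s3(161) → 317
combine s2(172), s1(183) → 355
combine 260, 317 → 577
combine 355, 577 → 932
s6 sits 3 levels below the root, so its codeword is 3 bits.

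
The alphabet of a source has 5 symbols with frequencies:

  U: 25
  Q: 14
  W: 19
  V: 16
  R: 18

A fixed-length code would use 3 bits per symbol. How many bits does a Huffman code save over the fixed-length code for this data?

Fixed-length: 3 bits × 92 symbols = 276 bits.
Huffman merges:
merge Q(14) and V(16): 30
merge R(18) and W(19): 37
merge U(25) and 30: 55
merge 37 and 55: 92
Huffman total = 30 + 37 + 55 + 92 = 214 bits.
Saving = 276 − 214 = 62 bits.

62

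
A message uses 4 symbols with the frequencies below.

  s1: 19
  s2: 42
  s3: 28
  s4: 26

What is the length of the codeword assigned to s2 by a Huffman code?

2

Huffman merges, smallest pair first:
s1(19) + s4(26) → 45
s3(28) + s2(42) → 70
45 + 70 → 115
The subtree containing s2 is merged 2 times, so code length = 2.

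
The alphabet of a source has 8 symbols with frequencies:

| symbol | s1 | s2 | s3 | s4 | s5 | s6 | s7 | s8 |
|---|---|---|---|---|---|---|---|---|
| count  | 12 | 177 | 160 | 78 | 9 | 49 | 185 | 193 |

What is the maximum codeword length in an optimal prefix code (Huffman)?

6

Merge the two lowest-weight nodes at each step:
s5(9) + s1(12) → 21
21 + s6(49) → 70
70 + s4(78) → 148
148 + s3(160) → 308
s2(177) + s7(185) → 362
s8(193) + 308 → 501
362 + 501 → 863
Maximum depth reached is 6.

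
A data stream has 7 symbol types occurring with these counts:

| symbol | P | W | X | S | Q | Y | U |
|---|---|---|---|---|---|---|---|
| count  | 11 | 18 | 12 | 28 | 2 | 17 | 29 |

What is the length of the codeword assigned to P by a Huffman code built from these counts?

4

Build the tree from the bottom:
Q(2) + P(11) → 13
X(12) + 13 → 25
Y(17) + W(18) → 35
25 + S(28) → 53
U(29) + 35 → 64
53 + 64 → 117
P's leaf is at depth 4, giving a 4-bit codeword.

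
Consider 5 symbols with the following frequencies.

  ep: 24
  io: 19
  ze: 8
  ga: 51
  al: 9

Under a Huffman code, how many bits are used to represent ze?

Repeatedly merge the two smallest:
combine ze(8), al(9) → 17
combine 17, io(19) → 36
combine ep(24), 36 → 60
combine ga(51), 60 → 111
ze's leaf is at depth 4, giving a 4-bit codeword.

4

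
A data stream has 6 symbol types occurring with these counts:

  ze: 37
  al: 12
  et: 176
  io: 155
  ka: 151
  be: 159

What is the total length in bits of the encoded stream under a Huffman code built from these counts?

1629

Build the Huffman tree bottom-up:
combine al(12), ze(37) → 49
combine 49, ka(151) → 200
combine io(155), be(159) → 314
combine et(176), 200 → 376
combine 314, 376 → 690
Total encoded bits = sum of merged weights = 49 + 200 + 314 + 376 + 690 = 1629.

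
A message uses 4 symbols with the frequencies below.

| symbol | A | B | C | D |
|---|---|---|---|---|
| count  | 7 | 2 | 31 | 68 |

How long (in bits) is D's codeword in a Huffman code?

1

Build the tree from the bottom:
merge B(2) and A(7): 9
merge 9 and C(31): 40
merge 40 and D(68): 108
D sits one level below the root: a 1-bit codeword.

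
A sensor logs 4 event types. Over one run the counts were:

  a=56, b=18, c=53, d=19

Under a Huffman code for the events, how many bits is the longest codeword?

Merge the two lowest-weight nodes at each step:
b(18) + d(19) → 37
37 + c(53) → 90
a(56) + 90 → 146
Maximum depth reached is 3.

3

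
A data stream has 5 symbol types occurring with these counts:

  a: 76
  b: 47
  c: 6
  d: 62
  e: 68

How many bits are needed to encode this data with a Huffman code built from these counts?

571

Greedily combine the two least-frequent nodes:
c(6) + b(47) → 53
53 + d(62) → 115
e(68) + a(76) → 144
115 + 144 → 259
Total encoded bits = sum of merged weights = 53 + 115 + 144 + 259 = 571.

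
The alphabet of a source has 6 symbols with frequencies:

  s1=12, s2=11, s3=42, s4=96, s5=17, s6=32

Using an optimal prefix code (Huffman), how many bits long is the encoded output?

459

Merge the two smallest weights repeatedly:
combine s2(11), s1(12) → 23
combine s5(17), 23 → 40
combine s6(32), 40 → 72
combine s3(42), 72 → 114
combine s4(96), 114 → 210
Each symbol's bit-cost is frequency × depth; summing gives 459 bits (equivalently 23 + 40 + 72 + 114 + 210).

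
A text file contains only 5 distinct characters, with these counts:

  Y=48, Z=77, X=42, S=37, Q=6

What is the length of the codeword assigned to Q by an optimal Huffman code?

3

Build the tree from the bottom:
Q(6) + S(37) → 43
X(42) + 43 → 85
Y(48) + Z(77) → 125
85 + 125 → 210
Q's leaf is at depth 3, giving a 3-bit codeword.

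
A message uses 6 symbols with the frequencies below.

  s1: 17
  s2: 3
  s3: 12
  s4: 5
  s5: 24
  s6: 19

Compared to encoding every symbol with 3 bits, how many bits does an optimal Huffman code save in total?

Fixed-length: 3 bits × 80 symbols = 240 bits.
Huffman merges:
combine s2(3), s4(5) → 8
combine 8, s3(12) → 20
combine s1(17), s6(19) → 36
combine 20, s5(24) → 44
combine 36, 44 → 80
Huffman total = 8 + 20 + 36 + 44 + 80 = 188 bits.
Saving = 240 − 188 = 52 bits.

52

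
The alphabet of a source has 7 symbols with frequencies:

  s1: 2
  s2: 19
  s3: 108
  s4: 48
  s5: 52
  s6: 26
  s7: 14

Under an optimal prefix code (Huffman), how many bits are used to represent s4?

3

Huffman merges, smallest pair first:
combine s1(2), s7(14) → 16
combine 16, s2(19) → 35
combine s6(26), 35 → 61
combine s4(48), s5(52) → 100
combine 61, 100 → 161
combine s3(108), 161 → 269
s4 sits 3 levels below the root, so its codeword is 3 bits.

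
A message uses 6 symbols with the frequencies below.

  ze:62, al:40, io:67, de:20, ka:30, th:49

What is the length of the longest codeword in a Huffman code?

3

Merge the two lowest-weight nodes at each step:
merge de(20) and ka(30): 50
merge al(40) and th(49): 89
merge 50 and ze(62): 112
merge io(67) and 89: 156
merge 112 and 156: 268
Maximum depth reached is 3.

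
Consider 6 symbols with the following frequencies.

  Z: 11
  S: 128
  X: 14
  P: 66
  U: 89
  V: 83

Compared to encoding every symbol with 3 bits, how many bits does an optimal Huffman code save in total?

Fixed-length: 3 bits × 391 symbols = 1173 bits.
Huffman merges:
combine Z(11), X(14) → 25
combine 25, P(66) → 91
combine V(83), U(89) → 172
combine 91, S(128) → 219
combine 172, 219 → 391
Huffman total = 25 + 91 + 172 + 219 + 391 = 898 bits.
Saving = 1173 − 898 = 275 bits.

275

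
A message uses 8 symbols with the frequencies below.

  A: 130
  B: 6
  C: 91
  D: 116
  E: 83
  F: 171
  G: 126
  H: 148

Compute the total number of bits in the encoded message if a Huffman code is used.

2531

Greedily combine the two least-frequent nodes:
merge B(6) and E(83): 89
merge 89 and C(91): 180
merge D(116) and G(126): 242
merge A(130) and H(148): 278
merge F(171) and 180: 351
merge 242 and 278: 520
merge 351 and 520: 871
Total encoded bits = sum of merged weights = 89 + 180 + 242 + 278 + 351 + 520 + 871 = 2531.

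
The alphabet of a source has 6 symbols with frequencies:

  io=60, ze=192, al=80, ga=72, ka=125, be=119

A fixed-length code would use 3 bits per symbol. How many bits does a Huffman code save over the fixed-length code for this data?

Fixed-length: 3 bits × 648 symbols = 1944 bits.
Huffman merges:
merge io(60) and ga(72): 132
merge al(80) and be(119): 199
merge ka(125) and 132: 257
merge ze(192) and 199: 391
merge 257 and 391: 648
Huffman total = 132 + 199 + 257 + 391 + 648 = 1627 bits.
Saving = 1944 − 1627 = 317 bits.

317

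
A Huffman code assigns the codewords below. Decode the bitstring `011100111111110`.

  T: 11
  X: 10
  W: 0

Read left to right; each codeword is recognised as soon as it completes (prefix code):
  0→W | 11→T | 10→X | 0→W | 11→T | 11→T | 11→T | 11→T | 0→W
Decoded message: WTXWTTTTW

WTXWTTTTW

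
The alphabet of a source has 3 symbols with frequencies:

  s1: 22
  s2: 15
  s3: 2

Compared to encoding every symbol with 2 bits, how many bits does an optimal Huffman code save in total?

Fixed-length: 2 bits × 39 symbols = 78 bits.
Huffman merges:
merge s3(2) and s2(15): 17
merge 17 and s1(22): 39
Huffman total = 17 + 39 = 56 bits.
Saving = 78 − 56 = 22 bits.

22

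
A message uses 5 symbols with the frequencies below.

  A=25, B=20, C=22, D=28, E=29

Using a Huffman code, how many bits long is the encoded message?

Build the Huffman tree bottom-up:
merge B(20) and C(22): 42
merge A(25) and D(28): 53
merge E(29) and 42: 71
merge 53 and 71: 124
Each symbol's bit-cost is frequency × depth; summing gives 290 bits (equivalently 42 + 53 + 71 + 124).

290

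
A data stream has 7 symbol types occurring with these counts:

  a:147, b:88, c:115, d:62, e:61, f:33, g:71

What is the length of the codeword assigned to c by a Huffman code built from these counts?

Huffman merges, smallest pair first:
f(33) + e(61) → 94
d(62) + g(71) → 133
b(88) + 94 → 182
c(115) + 133 → 248
a(147) + 182 → 329
248 + 329 → 577
The subtree containing c is merged 2 times, so code length = 2.

2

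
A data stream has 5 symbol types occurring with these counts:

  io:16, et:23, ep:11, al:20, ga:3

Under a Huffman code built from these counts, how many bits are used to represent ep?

Repeatedly merge the two smallest:
merge ga(3) and ep(11): 14
merge 14 and io(16): 30
merge al(20) and et(23): 43
merge 30 and 43: 73
ep sits 3 levels below the root, so its codeword is 3 bits.

3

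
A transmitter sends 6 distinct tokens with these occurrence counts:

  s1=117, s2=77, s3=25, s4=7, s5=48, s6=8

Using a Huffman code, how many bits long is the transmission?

Greedily combine the two least-frequent nodes:
s4(7) + s6(8) → 15
15 + s3(25) → 40
40 + s5(48) → 88
s2(77) + 88 → 165
s1(117) + 165 → 282
Each symbol's bit-cost is frequency × depth; summing gives 590 bits (equivalently 15 + 40 + 88 + 165 + 282).

590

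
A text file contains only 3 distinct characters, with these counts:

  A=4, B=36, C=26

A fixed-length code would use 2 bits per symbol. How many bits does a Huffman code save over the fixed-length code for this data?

Fixed-length: 2 bits × 66 symbols = 132 bits.
Huffman merges:
A(4) + C(26) → 30
30 + B(36) → 66
Huffman total = 30 + 66 = 96 bits.
Saving = 132 − 96 = 36 bits.

36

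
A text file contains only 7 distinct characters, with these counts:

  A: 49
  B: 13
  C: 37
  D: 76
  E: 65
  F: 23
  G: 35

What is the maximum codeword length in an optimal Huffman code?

4

Merge the two lowest-weight nodes at each step:
combine B(13), F(23) → 36
combine G(35), 36 → 71
combine C(37), A(49) → 86
combine E(65), 71 → 136
combine D(76), 86 → 162
combine 136, 162 → 298
The rarest symbols sit at the bottom; the longest codeword is 4 bits.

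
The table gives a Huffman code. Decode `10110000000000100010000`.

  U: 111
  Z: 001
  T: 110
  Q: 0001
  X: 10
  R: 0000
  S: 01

XTRRSQR

Read left to right; each codeword is recognised as soon as it completes (prefix code):
  10→X | 110→T | 0000→R | 0000→R | 01→S | 0001→Q | 0000→R
Decoded message: XTRRSQR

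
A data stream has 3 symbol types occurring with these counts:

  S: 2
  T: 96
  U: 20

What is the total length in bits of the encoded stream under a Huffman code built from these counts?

Merge the two smallest weights repeatedly:
merge S(2) and U(20): 22
merge 22 and T(96): 118
Total encoded bits = sum of merged weights = 22 + 118 = 140.

140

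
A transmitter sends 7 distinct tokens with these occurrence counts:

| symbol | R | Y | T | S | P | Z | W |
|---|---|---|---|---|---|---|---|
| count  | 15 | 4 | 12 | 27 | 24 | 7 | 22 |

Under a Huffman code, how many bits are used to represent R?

Huffman merges, smallest pair first:
combine Y(4), Z(7) → 11
combine 11, T(12) → 23
combine R(15), W(22) → 37
combine 23, P(24) → 47
combine S(27), 37 → 64
combine 47, 64 → 111
The subtree containing R is merged 3 times, so code length = 3.

3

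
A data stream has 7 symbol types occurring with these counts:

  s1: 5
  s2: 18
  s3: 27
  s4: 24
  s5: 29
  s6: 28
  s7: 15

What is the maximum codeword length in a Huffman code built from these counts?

4

Merge the two lowest-weight nodes at each step:
merge s1(5) and s7(15): 20
merge s2(18) and 20: 38
merge s4(24) and s3(27): 51
merge s6(28) and s5(29): 57
merge 38 and 51: 89
merge 57 and 89: 146
The rarest symbols sit at the bottom; the longest codeword is 4 bits.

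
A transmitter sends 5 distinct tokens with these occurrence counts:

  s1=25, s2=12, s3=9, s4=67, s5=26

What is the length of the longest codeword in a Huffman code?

Merge the two lowest-weight nodes at each step:
merge s3(9) and s2(12): 21
merge 21 and s1(25): 46
merge s5(26) and 46: 72
merge s4(67) and 72: 139
The rarest symbols sit at the bottom; the longest codeword is 4 bits.

4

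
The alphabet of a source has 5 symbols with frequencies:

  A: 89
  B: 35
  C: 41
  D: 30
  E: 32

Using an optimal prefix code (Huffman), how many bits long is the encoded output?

Build the Huffman tree bottom-up:
combine D(30), E(32) → 62
combine B(35), C(41) → 76
combine 62, 76 → 138
combine A(89), 138 → 227
The encoded length is the sum of every internal node's weight: 62 + 76 + 138 + 227 = 503 bits.

503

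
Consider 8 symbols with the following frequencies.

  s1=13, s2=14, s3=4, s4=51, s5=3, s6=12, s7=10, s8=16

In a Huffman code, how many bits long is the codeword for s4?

1

Repeatedly merge the two smallest:
s5(3) + s3(4) → 7
7 + s7(10) → 17
s6(12) + s1(13) → 25
s2(14) + s8(16) → 30
17 + 25 → 42
30 + 42 → 72
s4(51) + 72 → 123
s4 is a child of the root — depth 1, so its codeword is a single bit.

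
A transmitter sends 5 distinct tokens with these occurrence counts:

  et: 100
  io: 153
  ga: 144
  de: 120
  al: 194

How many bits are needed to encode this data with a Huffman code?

Build the Huffman tree bottom-up:
merge et(100) and de(120): 220
merge ga(144) and io(153): 297
merge al(194) and 220: 414
merge 297 and 414: 711
The encoded length is the sum of every internal node's weight: 220 + 297 + 414 + 711 = 1642 bits.

1642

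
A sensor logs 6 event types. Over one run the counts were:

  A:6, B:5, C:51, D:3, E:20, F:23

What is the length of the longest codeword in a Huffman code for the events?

Merge the two lowest-weight nodes at each step:
combine D(3), B(5) → 8
combine A(6), 8 → 14
combine 14, E(20) → 34
combine F(23), 34 → 57
combine C(51), 57 → 108
Maximum depth reached is 5.

5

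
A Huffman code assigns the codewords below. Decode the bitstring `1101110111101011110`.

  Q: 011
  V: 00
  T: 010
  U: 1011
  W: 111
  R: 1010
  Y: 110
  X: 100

Read left to right; each codeword is recognised as soon as it completes (prefix code):
  110→Y | 111→W | 011→Q | 110→Y | 1011→U | 110→Y
Decoded message: YWQYUY

YWQYUY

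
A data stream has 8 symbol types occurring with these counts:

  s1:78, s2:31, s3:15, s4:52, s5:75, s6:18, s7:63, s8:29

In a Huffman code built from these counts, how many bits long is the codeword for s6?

4

Build the tree from the bottom:
combine s3(15), s6(18) → 33
combine s8(29), s2(31) → 60
combine 33, s4(52) → 85
combine 60, s7(63) → 123
combine s5(75), s1(78) → 153
combine 85, 123 → 208
combine 153, 208 → 361
s6 sits 4 levels below the root, so its codeword is 4 bits.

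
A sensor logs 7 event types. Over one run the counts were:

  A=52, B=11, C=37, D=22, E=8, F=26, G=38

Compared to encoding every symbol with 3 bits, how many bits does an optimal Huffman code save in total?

71

Fixed-length: 3 bits × 194 symbols = 582 bits.
Huffman merges:
combine E(8), B(11) → 19
combine 19, D(22) → 41
combine F(26), C(37) → 63
combine G(38), 41 → 79
combine A(52), 63 → 115
combine 79, 115 → 194
Huffman total = 19 + 41 + 63 + 79 + 115 + 194 = 511 bits.
Saving = 582 − 511 = 71 bits.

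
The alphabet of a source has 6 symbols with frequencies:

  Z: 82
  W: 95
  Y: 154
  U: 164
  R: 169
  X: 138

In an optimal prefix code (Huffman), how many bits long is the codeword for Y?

Huffman merges, smallest pair first:
merge Z(82) and W(95): 177
merge X(138) and Y(154): 292
merge U(164) and R(169): 333
merge 177 and 292: 469
merge 333 and 469: 802
Y's leaf is at depth 3, giving a 3-bit codeword.

3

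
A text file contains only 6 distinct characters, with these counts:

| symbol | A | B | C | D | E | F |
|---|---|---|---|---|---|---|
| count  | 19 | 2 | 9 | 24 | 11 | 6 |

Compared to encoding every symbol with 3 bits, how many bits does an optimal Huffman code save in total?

46

Fixed-length: 3 bits × 71 symbols = 213 bits.
Huffman merges:
merge B(2) and F(6): 8
merge 8 and C(9): 17
merge E(11) and 17: 28
merge A(19) and D(24): 43
merge 28 and 43: 71
Huffman total = 8 + 17 + 28 + 43 + 71 = 167 bits.
Saving = 213 − 167 = 46 bits.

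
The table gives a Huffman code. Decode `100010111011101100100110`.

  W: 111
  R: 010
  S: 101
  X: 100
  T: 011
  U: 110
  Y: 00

Read left to right; each codeword is recognised as soon as it completes (prefix code):
  100→X | 010→R | 111→W | 011→T | 101→S | 100→X | 100→X | 110→U
Decoded message: XRWTSXXU

XRWTSXXU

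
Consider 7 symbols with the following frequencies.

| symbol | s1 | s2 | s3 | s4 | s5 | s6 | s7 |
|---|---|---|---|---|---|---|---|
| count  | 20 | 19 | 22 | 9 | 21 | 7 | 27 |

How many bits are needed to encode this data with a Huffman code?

Merge the two smallest weights repeatedly:
s6(7) + s4(9) → 16
16 + s2(19) → 35
s1(20) + s5(21) → 41
s3(22) + s7(27) → 49
35 + 41 → 76
49 + 76 → 125
The encoded length is the sum of every internal node's weight: 16 + 35 + 41 + 49 + 76 + 125 = 342 bits.

342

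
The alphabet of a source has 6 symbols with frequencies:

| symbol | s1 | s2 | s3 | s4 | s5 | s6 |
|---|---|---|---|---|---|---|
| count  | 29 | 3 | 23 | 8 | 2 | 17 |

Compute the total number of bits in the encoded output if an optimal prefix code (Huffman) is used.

182

Merge the two smallest weights repeatedly:
merge s5(2) and s2(3): 5
merge 5 and s4(8): 13
merge 13 and s6(17): 30
merge s3(23) and s1(29): 52
merge 30 and 52: 82
Each symbol's bit-cost is frequency × depth; summing gives 182 bits (equivalently 5 + 13 + 30 + 52 + 82).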